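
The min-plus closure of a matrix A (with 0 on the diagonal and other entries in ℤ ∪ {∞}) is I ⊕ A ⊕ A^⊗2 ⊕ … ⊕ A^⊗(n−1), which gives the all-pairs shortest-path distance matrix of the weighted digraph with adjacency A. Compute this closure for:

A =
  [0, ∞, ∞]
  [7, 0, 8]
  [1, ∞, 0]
Closure =
  [0, ∞, ∞]
  [7, 0, 8]
  [1, ∞, 0]

This is the Floyd-Warshall all-pairs shortest-path computation. For each intermediate vertex k = 0, 1, …, 2, update dist[i][j] ← min(dist[i][j], dist[i][k] + dist[k][j]). The final matrix gives, for each (i, j), the minimum total weight of any directed path from i to j (possibly empty when i = j).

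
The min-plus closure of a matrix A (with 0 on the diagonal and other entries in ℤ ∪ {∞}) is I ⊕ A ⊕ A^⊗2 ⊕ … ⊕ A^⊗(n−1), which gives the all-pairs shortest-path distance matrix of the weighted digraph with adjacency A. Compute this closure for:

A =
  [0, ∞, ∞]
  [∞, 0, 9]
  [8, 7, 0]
Closure =
  [0, ∞, ∞]
  [17, 0, 9]
  [8, 7, 0]

This is the Floyd-Warshall all-pairs shortest-path computation. For each intermediate vertex k = 0, 1, …, 2, update dist[i][j] ← min(dist[i][j], dist[i][k] + dist[k][j]). The final matrix gives, for each (i, j), the minimum total weight of any directed path from i to j (possibly empty when i = j).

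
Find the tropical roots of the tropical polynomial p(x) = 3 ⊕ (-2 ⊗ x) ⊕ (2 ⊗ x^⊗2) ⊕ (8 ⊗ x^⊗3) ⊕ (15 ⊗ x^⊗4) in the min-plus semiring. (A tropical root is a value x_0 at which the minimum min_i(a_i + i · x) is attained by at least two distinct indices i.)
Roots: {-7, -6, -4, 5}

Each tropical root is a break point of the lower envelope of the lines y = a_i + i · x (there are 5 lines, with slopes 0, 1, ..., 4). Only the lines that attain the minimum somewhere contribute to roots; other lines are dominated. Here the surviving (envelope) indices are i = 4, i = 3, i = 2, i = 1, i = 0.
Intersections between consecutive envelope lines give the roots: for adjacent envelope indices i < j the intersection is x = (a_i − a_j) / (j − i). Reading off the sorted break points: {-7, -6, -4, 5}.
Verification: at each break x_0, at least two indices attain the minimum of min_i(a_i + i · x_0).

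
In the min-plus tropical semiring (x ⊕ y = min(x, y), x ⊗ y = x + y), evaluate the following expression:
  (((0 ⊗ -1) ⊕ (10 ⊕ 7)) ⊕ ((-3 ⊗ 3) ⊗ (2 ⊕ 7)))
(((0 ⊗ -1) ⊕ (10 ⊕ 7)) ⊕ ((-3 ⊗ 3) ⊗ (2 ⊕ 7))) = -1

Expand innermost to outermost. Recall ⊕ takes the minimum of its arguments and ⊗ takes their sum. Working out the expression (((0 ⊗ -1) ⊕ (10 ⊕ 7)) ⊕ ((-3 ⊗ 3) ⊗ (2 ⊕ 7))) gives -1.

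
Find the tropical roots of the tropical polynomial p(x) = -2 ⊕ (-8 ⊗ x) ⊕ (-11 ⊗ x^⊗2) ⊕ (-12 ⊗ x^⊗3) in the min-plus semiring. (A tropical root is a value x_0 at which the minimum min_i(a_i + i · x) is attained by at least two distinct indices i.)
Roots: {1, 3, 6}

Each tropical root is a break point of the lower envelope of the lines y = a_i + i · x (there are 4 lines, with slopes 0, 1, ..., 3). Only the lines that attain the minimum somewhere contribute to roots; other lines are dominated. Here the surviving (envelope) indices are i = 3, i = 2, i = 1, i = 0.
Intersections between consecutive envelope lines give the roots: for adjacent envelope indices i < j the intersection is x = (a_i − a_j) / (j − i). Reading off the sorted break points: {1, 3, 6}.
Verification: at each break x_0, at least two indices attain the minimum of min_i(a_i + i · x_0).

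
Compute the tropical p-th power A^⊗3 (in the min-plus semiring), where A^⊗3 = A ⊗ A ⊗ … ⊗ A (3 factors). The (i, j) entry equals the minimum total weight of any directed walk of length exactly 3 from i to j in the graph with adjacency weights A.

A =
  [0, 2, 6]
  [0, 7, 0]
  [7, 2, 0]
A^⊗3 =
  [0, 2, 2]
  [0, 2, 0]
  [2, 2, 0]

Each entry (A^⊗3)_ij equals the minimum over all length-3 walks i = v_0 → v_1 → … → v_3 = j of Σ_t A[v_t][v_{t+1}]. For example, for (i, j) = (0, 2) we minimise over 9 possible intermediate vertex sequences; the minimum is 2, attained along the walk 0 → 0 → 1 → 2.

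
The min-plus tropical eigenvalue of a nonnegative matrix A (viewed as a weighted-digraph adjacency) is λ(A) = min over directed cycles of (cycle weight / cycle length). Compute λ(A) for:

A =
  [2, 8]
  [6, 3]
λ(A) = 2

Enumerate directed cycles and compute their means (weight / length). Sample:
  cycle 0 → 0: weight = 2, length = 1, mean = 2/1 ≈ 2.000
  cycle 1 → 1: weight = 3, length = 1, mean = 3/1 ≈ 3.000
  cycle 0 → 1 → 0: weight = 14, length = 2, mean = 14/2 ≈ 7.000
  cycle 1 → 0 → 1: weight = 14, length = 2, mean = 14/2 ≈ 7.000
Minimum mean = 2.000, attained e.g. along the cycle 0 → 0 with weight 2 and length 1. So λ(A) = 2/1 = 2.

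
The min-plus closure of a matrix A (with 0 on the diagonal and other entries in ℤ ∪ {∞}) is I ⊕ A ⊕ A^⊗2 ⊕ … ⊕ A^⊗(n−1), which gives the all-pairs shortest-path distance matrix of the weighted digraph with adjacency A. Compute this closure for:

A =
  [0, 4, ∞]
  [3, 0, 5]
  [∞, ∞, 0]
Closure =
  [0, 4, 9]
  [3, 0, 5]
  [∞, ∞, 0]

This is the Floyd-Warshall all-pairs shortest-path computation. For each intermediate vertex k = 0, 1, …, 2, update dist[i][j] ← min(dist[i][j], dist[i][k] + dist[k][j]). The final matrix gives, for each (i, j), the minimum total weight of any directed path from i to j (possibly empty when i = j).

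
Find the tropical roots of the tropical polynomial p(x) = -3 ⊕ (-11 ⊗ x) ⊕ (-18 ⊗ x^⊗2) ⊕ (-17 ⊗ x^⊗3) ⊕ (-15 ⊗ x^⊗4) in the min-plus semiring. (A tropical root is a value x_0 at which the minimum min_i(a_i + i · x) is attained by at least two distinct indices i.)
Roots: {-2, -1, 7, 8}

Each tropical root is a break point of the lower envelope of the lines y = a_i + i · x (there are 5 lines, with slopes 0, 1, ..., 4). Only the lines that attain the minimum somewhere contribute to roots; other lines are dominated. Here the surviving (envelope) indices are i = 4, i = 3, i = 2, i = 1, i = 0.
Intersections between consecutive envelope lines give the roots: for adjacent envelope indices i < j the intersection is x = (a_i − a_j) / (j − i). Reading off the sorted break points: {-2, -1, 7, 8}.
Verification: at each break x_0, at least two indices attain the minimum of min_i(a_i + i · x_0).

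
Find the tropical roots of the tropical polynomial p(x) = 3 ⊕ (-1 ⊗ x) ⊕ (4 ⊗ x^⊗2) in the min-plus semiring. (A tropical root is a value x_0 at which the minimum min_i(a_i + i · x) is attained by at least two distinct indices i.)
Roots: {-5, 4}

Each tropical root is a break point of the lower envelope of the lines y = a_i + i · x (there are 3 lines, with slopes 0, 1, ..., 2). Only the lines that attain the minimum somewhere contribute to roots; other lines are dominated. Here the surviving (envelope) indices are i = 2, i = 1, i = 0.
Intersections between consecutive envelope lines give the roots: for adjacent envelope indices i < j the intersection is x = (a_i − a_j) / (j − i). Reading off the sorted break points: {-5, 4}.
Verification: at each break x_0, at least two indices attain the minimum of min_i(a_i + i · x_0).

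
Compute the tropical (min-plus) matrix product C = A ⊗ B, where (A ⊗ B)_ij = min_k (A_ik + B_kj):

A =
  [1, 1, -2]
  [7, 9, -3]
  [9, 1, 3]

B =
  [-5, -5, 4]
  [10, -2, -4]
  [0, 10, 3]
A ⊗ B =
  [-4, -4, -3]
  [-3, 2, 0]
  [3, -1, -3]

Apply the min-plus product entry-by-entry:
  C[0][0] = min over k of (A[0][0] + B[0][0] = 1 + -5 = -4, A[0][1] + B[1][0] = 1 + 10 = 11, A[0][2] + B[2][0] = -2 + 0 = -2) = -4 (attained at k = 0)
  C[0][1] = min over k of (A[0][0] + B[0][1] = 1 + -5 = -4, A[0][1] + B[1][1] = 1 + -2 = -1, A[0][2] + B[2][1] = -2 + 10 = 8) = -4 (attained at k = 0)
  C[0][2] = min over k of (A[0][0] + B[0][2] = 1 + 4 = 5, A[0][1] + B[1][2] = 1 + -4 = -3, A[0][2] + B[2][2] = -2 + 3 = 1) = -3 (attained at k = 1)
  C[1][0] = min over k of (A[1][0] + B[0][0] = 7 + -5 = 2, A[1][1] + B[1][0] = 9 + 10 = 19, A[1][2] + B[2][0] = -3 + 0 = -3) = -3 (attained at k = 2)
  C[1][1] = min over k of (A[1][0] + B[0][1] = 7 + -5 = 2, A[1][1] + B[1][1] = 9 + -2 = 7, A[1][2] + B[2][1] = -3 + 10 = 7) = 2 (attained at k = 0)
  C[1][2] = min over k of (A[1][0] + B[0][2] = 7 + 4 = 11, A[1][1] + B[1][2] = 9 + -4 = 5, A[1][2] + B[2][2] = -3 + 3 = 0) = 0 (attained at k = 2)
  C[2][0] = min over k of (A[2][0] + B[0][0] = 9 + -5 = 4, A[2][1] + B[1][0] = 1 + 10 = 11, A[2][2] + B[2][0] = 3 + 0 = 3) = 3 (attained at k = 2)
  C[2][1] = min over k of (A[2][0] + B[0][1] = 9 + -5 = 4, A[2][1] + B[1][1] = 1 + -2 = -1, A[2][2] + B[2][1] = 3 + 10 = 13) = -1 (attained at k = 1)
  C[2][2] = min over k of (A[2][0] + B[0][2] = 9 + 4 = 13, A[2][1] + B[1][2] = 1 + -4 = -3, A[2][2] + B[2][2] = 3 + 3 = 6) = -3 (attained at k = 1)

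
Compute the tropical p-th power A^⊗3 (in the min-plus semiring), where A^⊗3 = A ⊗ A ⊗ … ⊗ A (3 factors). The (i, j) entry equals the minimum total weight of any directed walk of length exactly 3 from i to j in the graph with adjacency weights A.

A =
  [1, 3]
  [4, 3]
A^⊗3 =
  [3, 5]
  [6, 8]

Each entry (A^⊗3)_ij equals the minimum over all length-3 walks i = v_0 → v_1 → … → v_3 = j of Σ_t A[v_t][v_{t+1}]. For example, for (i, j) = (0, 1) we minimise over 4 possible intermediate vertex sequences; the minimum is 5, attained along the walk 0 → 0 → 0 → 1.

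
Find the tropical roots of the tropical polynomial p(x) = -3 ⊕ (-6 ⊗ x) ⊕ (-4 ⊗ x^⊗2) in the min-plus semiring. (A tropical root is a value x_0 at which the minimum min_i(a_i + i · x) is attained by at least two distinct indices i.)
Roots: {-2, 3}

Each tropical root is a break point of the lower envelope of the lines y = a_i + i · x (there are 3 lines, with slopes 0, 1, ..., 2). Only the lines that attain the minimum somewhere contribute to roots; other lines are dominated. Here the surviving (envelope) indices are i = 2, i = 1, i = 0.
Intersections between consecutive envelope lines give the roots: for adjacent envelope indices i < j the intersection is x = (a_i − a_j) / (j − i). Reading off the sorted break points: {-2, 3}.
Verification: at each break x_0, at least two indices attain the minimum of min_i(a_i + i · x_0).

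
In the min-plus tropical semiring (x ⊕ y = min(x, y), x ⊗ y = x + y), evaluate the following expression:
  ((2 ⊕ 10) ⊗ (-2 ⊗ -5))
((2 ⊕ 10) ⊗ (-2 ⊗ -5)) = -5

Expand innermost to outermost. Recall ⊕ takes the minimum of its arguments and ⊗ takes their sum. Working out the expression ((2 ⊕ 10) ⊗ (-2 ⊗ -5)) gives -5.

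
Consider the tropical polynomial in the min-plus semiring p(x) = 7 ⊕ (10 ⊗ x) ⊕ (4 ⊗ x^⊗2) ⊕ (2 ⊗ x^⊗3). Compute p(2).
p(2) = 7

A tropical monomial a ⊗ x^⊗i evaluates to a + i · x. Evaluating each term at x = 2:
  Term 0 contributes 7 + 0 · 2 = 7
  Term 1 contributes 10 + 1 · 2 = 12
  Term 2 contributes 4 + 2 · 2 = 8
  Term 3 contributes 2 + 3 · 2 = 8
p(2) = ⊕ of these = min[7, 12, 8, 8] = 7.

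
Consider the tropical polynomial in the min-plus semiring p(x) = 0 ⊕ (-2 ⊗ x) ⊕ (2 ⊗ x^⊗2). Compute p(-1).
p(-1) = -3

A tropical monomial a ⊗ x^⊗i evaluates to a + i · x. Evaluating each term at x = -1:
  Term 0 contributes 0 + 0 · -1 = 0
  Term 1 contributes -2 + 1 · -1 = -3
  Term 2 contributes 2 + 2 · -1 = 0
p(-1) = ⊕ of these = min[0, -3, 0] = -3.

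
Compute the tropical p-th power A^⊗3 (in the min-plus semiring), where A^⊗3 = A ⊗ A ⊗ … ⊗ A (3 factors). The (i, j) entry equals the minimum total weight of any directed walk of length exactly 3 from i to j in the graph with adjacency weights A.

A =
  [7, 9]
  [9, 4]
A^⊗3 =
  [21, 17]
  [17, 12]

Each entry (A^⊗3)_ij equals the minimum over all length-3 walks i = v_0 → v_1 → … → v_3 = j of Σ_t A[v_t][v_{t+1}]. For example, for (i, j) = (0, 1) we minimise over 4 possible intermediate vertex sequences; the minimum is 17, attained along the walk 0 → 1 → 1 → 1.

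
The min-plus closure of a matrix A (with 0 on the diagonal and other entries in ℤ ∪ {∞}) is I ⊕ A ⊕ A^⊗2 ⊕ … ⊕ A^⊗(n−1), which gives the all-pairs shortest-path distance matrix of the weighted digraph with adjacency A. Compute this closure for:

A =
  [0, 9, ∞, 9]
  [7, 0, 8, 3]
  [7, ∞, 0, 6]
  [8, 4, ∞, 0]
Closure =
  [0, 9, 17, 9]
  [7, 0, 8, 3]
  [7, 10, 0, 6]
  [8, 4, 12, 0]

This is the Floyd-Warshall all-pairs shortest-path computation. For each intermediate vertex k = 0, 1, …, 3, update dist[i][j] ← min(dist[i][j], dist[i][k] + dist[k][j]). The final matrix gives, for each (i, j), the minimum total weight of any directed path from i to j (possibly empty when i = j).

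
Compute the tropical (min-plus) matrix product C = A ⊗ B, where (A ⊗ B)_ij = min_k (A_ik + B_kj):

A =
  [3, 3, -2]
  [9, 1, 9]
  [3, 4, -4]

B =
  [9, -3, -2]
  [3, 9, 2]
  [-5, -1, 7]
A ⊗ B =
  [-7, -3, 1]
  [4, 6, 3]
  [-9, -5, 1]

Apply the min-plus product entry-by-entry:
  C[0][0] = min over k of (A[0][0] + B[0][0] = 3 + 9 = 12, A[0][1] + B[1][0] = 3 + 3 = 6, A[0][2] + B[2][0] = -2 + -5 = -7) = -7 (attained at k = 2)
  C[0][1] = min over k of (A[0][0] + B[0][1] = 3 + -3 = 0, A[0][1] + B[1][1] = 3 + 9 = 12, A[0][2] + B[2][1] = -2 + -1 = -3) = -3 (attained at k = 2)
  C[0][2] = min over k of (A[0][0] + B[0][2] = 3 + -2 = 1, A[0][1] + B[1][2] = 3 + 2 = 5, A[0][2] + B[2][2] = -2 + 7 = 5) = 1 (attained at k = 0)
  C[1][0] = min over k of (A[1][0] + B[0][0] = 9 + 9 = 18, A[1][1] + B[1][0] = 1 + 3 = 4, A[1][2] + B[2][0] = 9 + -5 = 4) = 4 (attained at k = 1)
  C[1][1] = min over k of (A[1][0] + B[0][1] = 9 + -3 = 6, A[1][1] + B[1][1] = 1 + 9 = 10, A[1][2] + B[2][1] = 9 + -1 = 8) = 6 (attained at k = 0)
  C[1][2] = min over k of (A[1][0] + B[0][2] = 9 + -2 = 7, A[1][1] + B[1][2] = 1 + 2 = 3, A[1][2] + B[2][2] = 9 + 7 = 16) = 3 (attained at k = 1)
  C[2][0] = min over k of (A[2][0] + B[0][0] = 3 + 9 = 12, A[2][1] + B[1][0] = 4 + 3 = 7, A[2][2] + B[2][0] = -4 + -5 = -9) = -9 (attained at k = 2)
  C[2][1] = min over k of (A[2][0] + B[0][1] = 3 + -3 = 0, A[2][1] + B[1][1] = 4 + 9 = 13, A[2][2] + B[2][1] = -4 + -1 = -5) = -5 (attained at k = 2)
  C[2][2] = min over k of (A[2][0] + B[0][2] = 3 + -2 = 1, A[2][1] + B[1][2] = 4 + 2 = 6, A[2][2] + B[2][2] = -4 + 7 = 3) = 1 (attained at k = 0)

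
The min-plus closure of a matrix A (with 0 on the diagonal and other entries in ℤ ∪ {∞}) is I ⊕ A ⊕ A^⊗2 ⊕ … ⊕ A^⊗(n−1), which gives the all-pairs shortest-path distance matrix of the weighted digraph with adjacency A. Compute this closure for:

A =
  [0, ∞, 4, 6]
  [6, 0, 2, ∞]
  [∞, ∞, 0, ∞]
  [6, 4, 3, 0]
Closure =
  [0, 10, 4, 6]
  [6, 0, 2, 12]
  [∞, ∞, 0, ∞]
  [6, 4, 3, 0]

This is the Floyd-Warshall all-pairs shortest-path computation. For each intermediate vertex k = 0, 1, …, 3, update dist[i][j] ← min(dist[i][j], dist[i][k] + dist[k][j]). The final matrix gives, for each (i, j), the minimum total weight of any directed path from i to j (possibly empty when i = j).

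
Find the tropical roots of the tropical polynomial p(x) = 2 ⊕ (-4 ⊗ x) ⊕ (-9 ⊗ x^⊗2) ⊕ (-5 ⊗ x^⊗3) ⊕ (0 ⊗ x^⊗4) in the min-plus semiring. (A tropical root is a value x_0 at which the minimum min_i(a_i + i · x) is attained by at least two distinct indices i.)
Roots: {-5, -4, 5, 6}

Each tropical root is a break point of the lower envelope of the lines y = a_i + i · x (there are 5 lines, with slopes 0, 1, ..., 4). Only the lines that attain the minimum somewhere contribute to roots; other lines are dominated. Here the surviving (envelope) indices are i = 4, i = 3, i = 2, i = 1, i = 0.
Intersections between consecutive envelope lines give the roots: for adjacent envelope indices i < j the intersection is x = (a_i − a_j) / (j − i). Reading off the sorted break points: {-5, -4, 5, 6}.
Verification: at each break x_0, at least two indices attain the minimum of min_i(a_i + i · x_0).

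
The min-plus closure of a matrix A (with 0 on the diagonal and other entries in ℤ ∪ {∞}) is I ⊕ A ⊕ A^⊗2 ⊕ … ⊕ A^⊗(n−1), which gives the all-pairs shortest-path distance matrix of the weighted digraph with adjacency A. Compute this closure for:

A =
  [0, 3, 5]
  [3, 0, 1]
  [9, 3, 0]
Closure =
  [0, 3, 4]
  [3, 0, 1]
  [6, 3, 0]

This is the Floyd-Warshall all-pairs shortest-path computation. For each intermediate vertex k = 0, 1, …, 2, update dist[i][j] ← min(dist[i][j], dist[i][k] + dist[k][j]). The final matrix gives, for each (i, j), the minimum total weight of any directed path from i to j (possibly empty when i = j).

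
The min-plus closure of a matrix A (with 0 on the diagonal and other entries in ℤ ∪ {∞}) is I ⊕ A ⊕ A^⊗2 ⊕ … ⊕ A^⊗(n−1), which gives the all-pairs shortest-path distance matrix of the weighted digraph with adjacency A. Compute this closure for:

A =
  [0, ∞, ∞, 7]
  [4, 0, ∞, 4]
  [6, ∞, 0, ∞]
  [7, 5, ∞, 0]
Closure =
  [0, 12, ∞, 7]
  [4, 0, ∞, 4]
  [6, 18, 0, 13]
  [7, 5, ∞, 0]

This is the Floyd-Warshall all-pairs shortest-path computation. For each intermediate vertex k = 0, 1, …, 3, update dist[i][j] ← min(dist[i][j], dist[i][k] + dist[k][j]). The final matrix gives, for each (i, j), the minimum total weight of any directed path from i to j (possibly empty when i = j).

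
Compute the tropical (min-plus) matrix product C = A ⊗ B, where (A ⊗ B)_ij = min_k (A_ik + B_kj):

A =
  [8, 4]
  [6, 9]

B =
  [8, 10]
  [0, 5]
A ⊗ B =
  [4, 9]
  [9, 14]

Apply the min-plus product entry-by-entry:
  C[0][0] = min over k of (A[0][0] + B[0][0] = 8 + 8 = 16, A[0][1] + B[1][0] = 4 + 0 = 4) = 4 (attained at k = 1)
  C[0][1] = min over k of (A[0][0] + B[0][1] = 8 + 10 = 18, A[0][1] + B[1][1] = 4 + 5 = 9) = 9 (attained at k = 1)
  C[1][0] = min over k of (A[1][0] + B[0][0] = 6 + 8 = 14, A[1][1] + B[1][0] = 9 + 0 = 9) = 9 (attained at k = 1)
  C[1][1] = min over k of (A[1][0] + B[0][1] = 6 + 10 = 16, A[1][1] + B[1][1] = 9 + 5 = 14) = 14 (attained at k = 1)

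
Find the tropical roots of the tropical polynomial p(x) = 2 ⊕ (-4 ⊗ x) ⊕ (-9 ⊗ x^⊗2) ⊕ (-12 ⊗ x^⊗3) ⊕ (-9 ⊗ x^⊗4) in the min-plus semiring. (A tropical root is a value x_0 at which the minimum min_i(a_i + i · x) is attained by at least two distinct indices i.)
Roots: {-3, 3, 5, 6}

Each tropical root is a break point of the lower envelope of the lines y = a_i + i · x (there are 5 lines, with slopes 0, 1, ..., 4). Only the lines that attain the minimum somewhere contribute to roots; other lines are dominated. Here the surviving (envelope) indices are i = 4, i = 3, i = 2, i = 1, i = 0.
Intersections between consecutive envelope lines give the roots: for adjacent envelope indices i < j the intersection is x = (a_i − a_j) / (j − i). Reading off the sorted break points: {-3, 3, 5, 6}.
Verification: at each break x_0, at least two indices attain the minimum of min_i(a_i + i · x_0).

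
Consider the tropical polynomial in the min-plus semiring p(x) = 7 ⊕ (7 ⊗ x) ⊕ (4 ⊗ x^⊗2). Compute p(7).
p(7) = 7

A tropical monomial a ⊗ x^⊗i evaluates to a + i · x. Evaluating each term at x = 7:
  Term 0 contributes 7 + 0 · 7 = 7
  Term 1 contributes 7 + 1 · 7 = 14
  Term 2 contributes 4 + 2 · 7 = 18
p(7) = ⊕ of these = min[7, 14, 18] = 7.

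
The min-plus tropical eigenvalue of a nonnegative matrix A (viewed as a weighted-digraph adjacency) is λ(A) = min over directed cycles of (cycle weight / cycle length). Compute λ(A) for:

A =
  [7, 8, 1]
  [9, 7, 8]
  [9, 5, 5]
λ(A) = 5

Enumerate directed cycles and compute their means (weight / length). Sample:
  cycle 0 → 0: weight = 7, length = 1, mean = 7/1 ≈ 7.000
  cycle 1 → 1: weight = 7, length = 1, mean = 7/1 ≈ 7.000
  cycle 2 → 2: weight = 5, length = 1, mean = 5/1 ≈ 5.000
  cycle 0 → 1 → 0: weight = 17, length = 2, mean = 17/2 ≈ 8.500
  cycle 0 → 2 → 0: weight = 10, length = 2, mean = 10/2 ≈ 5.000
  cycle 1 → 0 → 1: weight = 17, length = 2, mean = 17/2 ≈ 8.500
Minimum mean = 5.000, attained e.g. along the cycle 2 → 2 with weight 5 and length 1. So λ(A) = 5/1 = 5.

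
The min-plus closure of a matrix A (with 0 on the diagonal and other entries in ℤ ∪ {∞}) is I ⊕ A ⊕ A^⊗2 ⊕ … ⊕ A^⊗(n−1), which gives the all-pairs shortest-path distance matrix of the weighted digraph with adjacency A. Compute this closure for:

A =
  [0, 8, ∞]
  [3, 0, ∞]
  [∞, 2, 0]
Closure =
  [0, 8, ∞]
  [3, 0, ∞]
  [5, 2, 0]

This is the Floyd-Warshall all-pairs shortest-path computation. For each intermediate vertex k = 0, 1, …, 2, update dist[i][j] ← min(dist[i][j], dist[i][k] + dist[k][j]). The final matrix gives, for each (i, j), the minimum total weight of any directed path from i to j (possibly empty when i = j).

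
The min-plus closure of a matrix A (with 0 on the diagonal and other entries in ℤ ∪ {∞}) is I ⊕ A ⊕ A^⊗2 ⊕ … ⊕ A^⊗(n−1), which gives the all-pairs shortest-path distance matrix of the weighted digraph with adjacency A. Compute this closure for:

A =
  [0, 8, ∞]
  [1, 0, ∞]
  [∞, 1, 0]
Closure =
  [0, 8, ∞]
  [1, 0, ∞]
  [2, 1, 0]

This is the Floyd-Warshall all-pairs shortest-path computation. For each intermediate vertex k = 0, 1, …, 2, update dist[i][j] ← min(dist[i][j], dist[i][k] + dist[k][j]). The final matrix gives, for each (i, j), the minimum total weight of any directed path from i to j (possibly empty when i = j).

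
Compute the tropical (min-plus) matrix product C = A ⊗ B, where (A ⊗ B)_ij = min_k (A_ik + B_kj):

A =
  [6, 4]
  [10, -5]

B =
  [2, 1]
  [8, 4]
A ⊗ B =
  [8, 7]
  [3, -1]

Apply the min-plus product entry-by-entry:
  C[0][0] = min over k of (A[0][0] + B[0][0] = 6 + 2 = 8, A[0][1] + B[1][0] = 4 + 8 = 12) = 8 (attained at k = 0)
  C[0][1] = min over k of (A[0][0] + B[0][1] = 6 + 1 = 7, A[0][1] + B[1][1] = 4 + 4 = 8) = 7 (attained at k = 0)
  C[1][0] = min over k of (A[1][0] + B[0][0] = 10 + 2 = 12, A[1][1] + B[1][0] = -5 + 8 = 3) = 3 (attained at k = 1)
  C[1][1] = min over k of (A[1][0] + B[0][1] = 10 + 1 = 11, A[1][1] + B[1][1] = -5 + 4 = -1) = -1 (attained at k = 1)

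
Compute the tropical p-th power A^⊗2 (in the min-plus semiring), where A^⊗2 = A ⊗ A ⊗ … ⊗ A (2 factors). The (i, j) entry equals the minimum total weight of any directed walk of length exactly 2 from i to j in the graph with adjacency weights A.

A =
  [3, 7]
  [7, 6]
A^⊗2 =
  [6, 10]
  [10, 12]

Each entry (A^⊗2)_ij equals the minimum over all length-2 walks i = v_0 → v_1 → … → v_2 = j of Σ_t A[v_t][v_{t+1}]. For example, for (i, j) = (0, 1) we minimise over 2 possible intermediate vertex sequences; the minimum is 10, attained along the walk 0 → 0 → 1.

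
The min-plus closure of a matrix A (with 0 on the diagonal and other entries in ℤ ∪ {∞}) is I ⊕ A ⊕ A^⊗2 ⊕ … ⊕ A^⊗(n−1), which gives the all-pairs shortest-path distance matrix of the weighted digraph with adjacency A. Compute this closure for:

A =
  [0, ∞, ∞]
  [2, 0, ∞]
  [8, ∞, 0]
Closure =
  [0, ∞, ∞]
  [2, 0, ∞]
  [8, ∞, 0]

This is the Floyd-Warshall all-pairs shortest-path computation. For each intermediate vertex k = 0, 1, …, 2, update dist[i][j] ← min(dist[i][j], dist[i][k] + dist[k][j]). The final matrix gives, for each (i, j), the minimum total weight of any directed path from i to j (possibly empty when i = j).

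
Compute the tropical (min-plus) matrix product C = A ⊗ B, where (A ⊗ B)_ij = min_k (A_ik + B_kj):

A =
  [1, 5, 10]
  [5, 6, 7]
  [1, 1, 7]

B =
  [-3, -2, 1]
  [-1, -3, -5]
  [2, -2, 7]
A ⊗ B =
  [-2, -1, 0]
  [2, 3, 1]
  [-2, -2, -4]

Apply the min-plus product entry-by-entry:
  C[0][0] = min over k of (A[0][0] + B[0][0] = 1 + -3 = -2, A[0][1] + B[1][0] = 5 + -1 = 4, A[0][2] + B[2][0] = 10 + 2 = 12) = -2 (attained at k = 0)
  C[0][1] = min over k of (A[0][0] + B[0][1] = 1 + -2 = -1, A[0][1] + B[1][1] = 5 + -3 = 2, A[0][2] + B[2][1] = 10 + -2 = 8) = -1 (attained at k = 0)
  C[0][2] = min over k of (A[0][0] + B[0][2] = 1 + 1 = 2, A[0][1] + B[1][2] = 5 + -5 = 0, A[0][2] + B[2][2] = 10 + 7 = 17) = 0 (attained at k = 1)
  C[1][0] = min over k of (A[1][0] + B[0][0] = 5 + -3 = 2, A[1][1] + B[1][0] = 6 + -1 = 5, A[1][2] + B[2][0] = 7 + 2 = 9) = 2 (attained at k = 0)
  C[1][1] = min over k of (A[1][0] + B[0][1] = 5 + -2 = 3, A[1][1] + B[1][1] = 6 + -3 = 3, A[1][2] + B[2][1] = 7 + -2 = 5) = 3 (attained at k = 0)
  C[1][2] = min over k of (A[1][0] + B[0][2] = 5 + 1 = 6, A[1][1] + B[1][2] = 6 + -5 = 1, A[1][2] + B[2][2] = 7 + 7 = 14) = 1 (attained at k = 1)
  C[2][0] = min over k of (A[2][0] + B[0][0] = 1 + -3 = -2, A[2][1] + B[1][0] = 1 + -1 = 0, A[2][2] + B[2][0] = 7 + 2 = 9) = -2 (attained at k = 0)
  C[2][1] = min over k of (A[2][0] + B[0][1] = 1 + -2 = -1, A[2][1] + B[1][1] = 1 + -3 = -2, A[2][2] + B[2][1] = 7 + -2 = 5) = -2 (attained at k = 1)
  C[2][2] = min over k of (A[2][0] + B[0][2] = 1 + 1 = 2, A[2][1] + B[1][2] = 1 + -5 = -4, A[2][2] + B[2][2] = 7 + 7 = 14) = -4 (attained at k = 1)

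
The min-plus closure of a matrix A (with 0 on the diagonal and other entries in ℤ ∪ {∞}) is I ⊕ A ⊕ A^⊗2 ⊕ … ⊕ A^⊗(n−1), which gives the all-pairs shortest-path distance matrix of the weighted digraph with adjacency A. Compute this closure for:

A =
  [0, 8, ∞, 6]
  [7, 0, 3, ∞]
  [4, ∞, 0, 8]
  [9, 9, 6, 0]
Closure =
  [0, 8, 11, 6]
  [7, 0, 3, 11]
  [4, 12, 0, 8]
  [9, 9, 6, 0]

This is the Floyd-Warshall all-pairs shortest-path computation. For each intermediate vertex k = 0, 1, …, 3, update dist[i][j] ← min(dist[i][j], dist[i][k] + dist[k][j]). The final matrix gives, for each (i, j), the minimum total weight of any directed path from i to j (possibly empty when i = j).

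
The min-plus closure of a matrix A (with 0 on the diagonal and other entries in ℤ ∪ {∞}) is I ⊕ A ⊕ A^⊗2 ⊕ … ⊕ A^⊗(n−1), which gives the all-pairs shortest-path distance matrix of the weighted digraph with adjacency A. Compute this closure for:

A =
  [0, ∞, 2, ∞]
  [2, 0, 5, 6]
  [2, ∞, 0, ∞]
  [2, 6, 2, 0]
Closure =
  [0, ∞, 2, ∞]
  [2, 0, 4, 6]
  [2, ∞, 0, ∞]
  [2, 6, 2, 0]

This is the Floyd-Warshall all-pairs shortest-path computation. For each intermediate vertex k = 0, 1, …, 3, update dist[i][j] ← min(dist[i][j], dist[i][k] + dist[k][j]). The final matrix gives, for each (i, j), the minimum total weight of any directed path from i to j (possibly empty when i = j).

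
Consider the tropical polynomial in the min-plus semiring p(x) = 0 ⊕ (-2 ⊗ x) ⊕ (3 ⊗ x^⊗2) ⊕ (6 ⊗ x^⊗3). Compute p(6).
p(6) = 0

A tropical monomial a ⊗ x^⊗i evaluates to a + i · x. Evaluating each term at x = 6:
  Term 0 contributes 0 + 0 · 6 = 0
  Term 1 contributes -2 + 1 · 6 = 4
  Term 2 contributes 3 + 2 · 6 = 15
  Term 3 contributes 6 + 3 · 6 = 24
p(6) = ⊕ of these = min[0, 4, 15, 24] = 0.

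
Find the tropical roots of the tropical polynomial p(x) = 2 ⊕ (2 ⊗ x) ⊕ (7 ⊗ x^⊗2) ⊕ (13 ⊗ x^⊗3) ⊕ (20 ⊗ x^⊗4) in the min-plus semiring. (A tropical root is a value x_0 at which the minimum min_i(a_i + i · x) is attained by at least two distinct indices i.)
Roots: {-7, -6, -5, 0}

Each tropical root is a break point of the lower envelope of the lines y = a_i + i · x (there are 5 lines, with slopes 0, 1, ..., 4). Only the lines that attain the minimum somewhere contribute to roots; other lines are dominated. Here the surviving (envelope) indices are i = 4, i = 3, i = 2, i = 1, i = 0.
Intersections between consecutive envelope lines give the roots: for adjacent envelope indices i < j the intersection is x = (a_i − a_j) / (j − i). Reading off the sorted break points: {-7, -6, -5, 0}.
Verification: at each break x_0, at least two indices attain the minimum of min_i(a_i + i · x_0).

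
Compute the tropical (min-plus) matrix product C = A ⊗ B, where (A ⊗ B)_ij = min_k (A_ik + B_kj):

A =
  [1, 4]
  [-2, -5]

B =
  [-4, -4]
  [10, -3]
A ⊗ B =
  [-3, -3]
  [-6, -8]

Apply the min-plus product entry-by-entry:
  C[0][0] = min over k of (A[0][0] + B[0][0] = 1 + -4 = -3, A[0][1] + B[1][0] = 4 + 10 = 14) = -3 (attained at k = 0)
  C[0][1] = min over k of (A[0][0] + B[0][1] = 1 + -4 = -3, A[0][1] + B[1][1] = 4 + -3 = 1) = -3 (attained at k = 0)
  C[1][0] = min over k of (A[1][0] + B[0][0] = -2 + -4 = -6, A[1][1] + B[1][0] = -5 + 10 = 5) = -6 (attained at k = 0)
  C[1][1] = min over k of (A[1][0] + B[0][1] = -2 + -4 = -6, A[1][1] + B[1][1] = -5 + -3 = -8) = -8 (attained at k = 1)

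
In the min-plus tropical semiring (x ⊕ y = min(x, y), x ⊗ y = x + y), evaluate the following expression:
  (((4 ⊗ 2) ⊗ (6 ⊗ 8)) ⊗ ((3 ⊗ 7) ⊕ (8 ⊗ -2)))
(((4 ⊗ 2) ⊗ (6 ⊗ 8)) ⊗ ((3 ⊗ 7) ⊕ (8 ⊗ -2))) = 26

Expand innermost to outermost. Recall ⊕ takes the minimum of its arguments and ⊗ takes their sum. Working out the expression (((4 ⊗ 2) ⊗ (6 ⊗ 8)) ⊗ ((3 ⊗ 7) ⊕ (8 ⊗ -2))) gives 26.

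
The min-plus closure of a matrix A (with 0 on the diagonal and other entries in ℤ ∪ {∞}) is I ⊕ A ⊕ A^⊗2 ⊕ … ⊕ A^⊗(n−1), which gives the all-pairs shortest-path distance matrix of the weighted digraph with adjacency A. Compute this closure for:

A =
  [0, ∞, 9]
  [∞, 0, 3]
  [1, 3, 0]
Closure =
  [0, 12, 9]
  [4, 0, 3]
  [1, 3, 0]

This is the Floyd-Warshall all-pairs shortest-path computation. For each intermediate vertex k = 0, 1, …, 2, update dist[i][j] ← min(dist[i][j], dist[i][k] + dist[k][j]). The final matrix gives, for each (i, j), the minimum total weight of any directed path from i to j (possibly empty when i = j).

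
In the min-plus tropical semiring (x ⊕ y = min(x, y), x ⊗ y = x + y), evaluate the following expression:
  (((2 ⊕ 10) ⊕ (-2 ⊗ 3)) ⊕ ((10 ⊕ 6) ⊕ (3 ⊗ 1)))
(((2 ⊕ 10) ⊕ (-2 ⊗ 3)) ⊕ ((10 ⊕ 6) ⊕ (3 ⊗ 1))) = 1

Expand innermost to outermost. Recall ⊕ takes the minimum of its arguments and ⊗ takes their sum. Working out the expression (((2 ⊕ 10) ⊕ (-2 ⊗ 3)) ⊕ ((10 ⊕ 6) ⊕ (3 ⊗ 1))) gives 1.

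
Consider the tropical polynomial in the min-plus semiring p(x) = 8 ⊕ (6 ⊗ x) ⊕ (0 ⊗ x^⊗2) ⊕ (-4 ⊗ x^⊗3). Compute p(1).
p(1) = -1

A tropical monomial a ⊗ x^⊗i evaluates to a + i · x. Evaluating each term at x = 1:
  Term 0 contributes 8 + 0 · 1 = 8
  Term 1 contributes 6 + 1 · 1 = 7
  Term 2 contributes 0 + 2 · 1 = 2
  Term 3 contributes -4 + 3 · 1 = -1
p(1) = ⊕ of these = min[8, 7, 2, -1] = -1.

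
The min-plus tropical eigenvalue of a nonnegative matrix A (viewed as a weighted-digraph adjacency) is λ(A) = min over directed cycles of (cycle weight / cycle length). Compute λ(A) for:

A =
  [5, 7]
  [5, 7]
λ(A) = 5

Enumerate directed cycles and compute their means (weight / length). Sample:
  cycle 0 → 0: weight = 5, length = 1, mean = 5/1 ≈ 5.000
  cycle 1 → 1: weight = 7, length = 1, mean = 7/1 ≈ 7.000
  cycle 0 → 1 → 0: weight = 12, length = 2, mean = 12/2 ≈ 6.000
  cycle 1 → 0 → 1: weight = 12, length = 2, mean = 12/2 ≈ 6.000
Minimum mean = 5.000, attained e.g. along the cycle 0 → 0 with weight 5 and length 1. So λ(A) = 5/1 = 5.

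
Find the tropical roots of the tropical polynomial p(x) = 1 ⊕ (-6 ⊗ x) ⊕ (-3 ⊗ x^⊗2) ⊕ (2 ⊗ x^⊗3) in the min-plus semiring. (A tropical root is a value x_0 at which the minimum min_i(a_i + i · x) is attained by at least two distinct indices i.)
Roots: {-5, -3, 7}

Each tropical root is a break point of the lower envelope of the lines y = a_i + i · x (there are 4 lines, with slopes 0, 1, ..., 3). Only the lines that attain the minimum somewhere contribute to roots; other lines are dominated. Here the surviving (envelope) indices are i = 3, i = 2, i = 1, i = 0.
Intersections between consecutive envelope lines give the roots: for adjacent envelope indices i < j the intersection is x = (a_i − a_j) / (j − i). Reading off the sorted break points: {-5, -3, 7}.
Verification: at each break x_0, at least two indices attain the minimum of min_i(a_i + i · x_0).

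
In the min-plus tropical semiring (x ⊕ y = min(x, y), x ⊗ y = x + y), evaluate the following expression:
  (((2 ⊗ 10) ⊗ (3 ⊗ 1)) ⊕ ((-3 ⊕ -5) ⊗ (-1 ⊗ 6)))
(((2 ⊗ 10) ⊗ (3 ⊗ 1)) ⊕ ((-3 ⊕ -5) ⊗ (-1 ⊗ 6))) = 0

Expand innermost to outermost. Recall ⊕ takes the minimum of its arguments and ⊗ takes their sum. Working out the expression (((2 ⊗ 10) ⊗ (3 ⊗ 1)) ⊕ ((-3 ⊕ -5) ⊗ (-1 ⊗ 6))) gives 0.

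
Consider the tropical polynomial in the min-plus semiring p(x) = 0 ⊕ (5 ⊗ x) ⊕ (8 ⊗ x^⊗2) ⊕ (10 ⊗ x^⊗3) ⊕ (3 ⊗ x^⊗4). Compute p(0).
p(0) = 0

A tropical monomial a ⊗ x^⊗i evaluates to a + i · x. Evaluating each term at x = 0:
  Term 0 contributes 0 + 0 · 0 = 0
  Term 1 contributes 5 + 1 · 0 = 5
  Term 2 contributes 8 + 2 · 0 = 8
  Term 3 contributes 10 + 3 · 0 = 10
  Term 4 contributes 3 + 4 · 0 = 3
p(0) = ⊕ of these = min[0, 5, 8, 10, 3] = 0.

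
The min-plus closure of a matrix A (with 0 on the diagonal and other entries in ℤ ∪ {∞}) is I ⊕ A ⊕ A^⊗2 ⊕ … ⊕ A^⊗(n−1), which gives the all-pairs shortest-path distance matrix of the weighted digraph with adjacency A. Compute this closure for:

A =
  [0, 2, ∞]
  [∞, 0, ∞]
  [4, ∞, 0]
Closure =
  [0, 2, ∞]
  [∞, 0, ∞]
  [4, 6, 0]

This is the Floyd-Warshall all-pairs shortest-path computation. For each intermediate vertex k = 0, 1, …, 2, update dist[i][j] ← min(dist[i][j], dist[i][k] + dist[k][j]). The final matrix gives, for each (i, j), the minimum total weight of any directed path from i to j (possibly empty when i = j).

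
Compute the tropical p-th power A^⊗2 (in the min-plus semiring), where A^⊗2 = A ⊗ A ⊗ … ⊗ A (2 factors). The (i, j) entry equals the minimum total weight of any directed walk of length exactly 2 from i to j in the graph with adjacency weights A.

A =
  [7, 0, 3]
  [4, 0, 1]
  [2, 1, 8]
A^⊗2 =
  [4, 0, 1]
  [3, 0, 1]
  [5, 1, 2]

Each entry (A^⊗2)_ij equals the minimum over all length-2 walks i = v_0 → v_1 → … → v_2 = j of Σ_t A[v_t][v_{t+1}]. For example, for (i, j) = (0, 2) we minimise over 3 possible intermediate vertex sequences; the minimum is 1, attained along the walk 0 → 1 → 2.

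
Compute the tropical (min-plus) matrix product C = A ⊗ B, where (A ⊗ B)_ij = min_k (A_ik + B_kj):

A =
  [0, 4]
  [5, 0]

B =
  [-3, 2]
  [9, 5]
A ⊗ B =
  [-3, 2]
  [2, 5]

Apply the min-plus product entry-by-entry:
  C[0][0] = min over k of (A[0][0] + B[0][0] = 0 + -3 = -3, A[0][1] + B[1][0] = 4 + 9 = 13) = -3 (attained at k = 0)
  C[0][1] = min over k of (A[0][0] + B[0][1] = 0 + 2 = 2, A[0][1] + B[1][1] = 4 + 5 = 9) = 2 (attained at k = 0)
  C[1][0] = min over k of (A[1][0] + B[0][0] = 5 + -3 = 2, A[1][1] + B[1][0] = 0 + 9 = 9) = 2 (attained at k = 0)
  C[1][1] = min over k of (A[1][0] + B[0][1] = 5 + 2 = 7, A[1][1] + B[1][1] = 0 + 5 = 5) = 5 (attained at k = 1)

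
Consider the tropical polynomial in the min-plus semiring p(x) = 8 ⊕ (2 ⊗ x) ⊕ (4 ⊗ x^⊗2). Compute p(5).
p(5) = 7

A tropical monomial a ⊗ x^⊗i evaluates to a + i · x. Evaluating each term at x = 5:
  Term 0 contributes 8 + 0 · 5 = 8
  Term 1 contributes 2 + 1 · 5 = 7
  Term 2 contributes 4 + 2 · 5 = 14
p(5) = ⊕ of these = min[8, 7, 14] = 7.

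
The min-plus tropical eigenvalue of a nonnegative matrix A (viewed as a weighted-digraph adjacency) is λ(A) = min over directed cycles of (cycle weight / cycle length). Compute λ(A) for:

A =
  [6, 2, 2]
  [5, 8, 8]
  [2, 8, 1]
λ(A) = 1

Enumerate directed cycles and compute their means (weight / length). Sample:
  cycle 0 → 0: weight = 6, length = 1, mean = 6/1 ≈ 6.000
  cycle 1 → 1: weight = 8, length = 1, mean = 8/1 ≈ 8.000
  cycle 2 → 2: weight = 1, length = 1, mean = 1/1 ≈ 1.000
  cycle 0 → 1 → 0: weight = 7, length = 2, mean = 7/2 ≈ 3.500
  cycle 0 → 2 → 0: weight = 4, length = 2, mean = 4/2 ≈ 2.000
  cycle 1 → 0 → 1: weight = 7, length = 2, mean = 7/2 ≈ 3.500
Minimum mean = 1.000, attained e.g. along the cycle 2 → 2 with weight 1 and length 1. So λ(A) = 1/1 = 1.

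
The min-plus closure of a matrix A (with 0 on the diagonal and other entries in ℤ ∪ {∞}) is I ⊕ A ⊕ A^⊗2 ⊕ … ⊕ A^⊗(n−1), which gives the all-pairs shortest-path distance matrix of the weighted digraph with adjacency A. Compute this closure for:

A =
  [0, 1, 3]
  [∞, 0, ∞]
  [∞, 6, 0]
Closure =
  [0, 1, 3]
  [∞, 0, ∞]
  [∞, 6, 0]

This is the Floyd-Warshall all-pairs shortest-path computation. For each intermediate vertex k = 0, 1, …, 2, update dist[i][j] ← min(dist[i][j], dist[i][k] + dist[k][j]). The final matrix gives, for each (i, j), the minimum total weight of any directed path from i to j (possibly empty when i = j).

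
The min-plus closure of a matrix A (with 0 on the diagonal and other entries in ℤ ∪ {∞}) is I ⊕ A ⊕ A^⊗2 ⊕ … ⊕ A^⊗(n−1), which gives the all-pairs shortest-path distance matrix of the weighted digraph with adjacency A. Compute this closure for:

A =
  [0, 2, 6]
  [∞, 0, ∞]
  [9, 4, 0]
Closure =
  [0, 2, 6]
  [∞, 0, ∞]
  [9, 4, 0]

This is the Floyd-Warshall all-pairs shortest-path computation. For each intermediate vertex k = 0, 1, …, 2, update dist[i][j] ← min(dist[i][j], dist[i][k] + dist[k][j]). The final matrix gives, for each (i, j), the minimum total weight of any directed path from i to j (possibly empty when i = j).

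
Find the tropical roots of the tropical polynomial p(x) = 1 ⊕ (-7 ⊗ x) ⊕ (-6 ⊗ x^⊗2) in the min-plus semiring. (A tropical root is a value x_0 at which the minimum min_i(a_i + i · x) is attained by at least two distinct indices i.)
Roots: {-1, 8}

Each tropical root is a break point of the lower envelope of the lines y = a_i + i · x (there are 3 lines, with slopes 0, 1, ..., 2). Only the lines that attain the minimum somewhere contribute to roots; other lines are dominated. Here the surviving (envelope) indices are i = 2, i = 1, i = 0.
Intersections between consecutive envelope lines give the roots: for adjacent envelope indices i < j the intersection is x = (a_i − a_j) / (j − i). Reading off the sorted break points: {-1, 8}.
Verification: at each break x_0, at least two indices attain the minimum of min_i(a_i + i · x_0).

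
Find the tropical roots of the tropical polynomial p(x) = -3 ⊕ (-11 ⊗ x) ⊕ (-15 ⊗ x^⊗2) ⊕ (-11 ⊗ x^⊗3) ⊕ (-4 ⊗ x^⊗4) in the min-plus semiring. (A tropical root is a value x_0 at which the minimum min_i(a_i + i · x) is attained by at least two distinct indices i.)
Roots: {-7, -4, 4, 8}

Each tropical root is a break point of the lower envelope of the lines y = a_i + i · x (there are 5 lines, with slopes 0, 1, ..., 4). Only the lines that attain the minimum somewhere contribute to roots; other lines are dominated. Here the surviving (envelope) indices are i = 4, i = 3, i = 2, i = 1, i = 0.
Intersections between consecutive envelope lines give the roots: for adjacent envelope indices i < j the intersection is x = (a_i − a_j) / (j − i). Reading off the sorted break points: {-7, -4, 4, 8}.
Verification: at each break x_0, at least two indices attain the minimum of min_i(a_i + i · x_0).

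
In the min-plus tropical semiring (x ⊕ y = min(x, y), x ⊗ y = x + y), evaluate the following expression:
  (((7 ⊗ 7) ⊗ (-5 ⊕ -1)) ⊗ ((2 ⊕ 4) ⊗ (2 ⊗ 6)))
(((7 ⊗ 7) ⊗ (-5 ⊕ -1)) ⊗ ((2 ⊕ 4) ⊗ (2 ⊗ 6))) = 19

Expand innermost to outermost. Recall ⊕ takes the minimum of its arguments and ⊗ takes their sum. Working out the expression (((7 ⊗ 7) ⊗ (-5 ⊕ -1)) ⊗ ((2 ⊕ 4) ⊗ (2 ⊗ 6))) gives 19.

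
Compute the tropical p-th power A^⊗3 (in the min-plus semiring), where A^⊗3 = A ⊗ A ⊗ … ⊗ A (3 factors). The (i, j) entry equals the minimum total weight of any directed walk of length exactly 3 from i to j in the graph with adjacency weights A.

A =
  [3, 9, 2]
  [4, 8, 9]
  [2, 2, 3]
A^⊗3 =
  [7, 7, 6]
  [8, 8, 9]
  [6, 6, 7]

Each entry (A^⊗3)_ij equals the minimum over all length-3 walks i = v_0 → v_1 → … → v_3 = j of Σ_t A[v_t][v_{t+1}]. For example, for (i, j) = (0, 2) we minimise over 9 possible intermediate vertex sequences; the minimum is 6, attained along the walk 0 → 2 → 0 → 2.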